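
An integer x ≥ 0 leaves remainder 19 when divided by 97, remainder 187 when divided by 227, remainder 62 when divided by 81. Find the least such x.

1770560

The moduli are pairwise coprime; N = 97·227·81 = 1783539.
N/97 = 18387; 18387 ≡ 54 (mod 97); 54·9 ≡ 1, so inverse 9.
N/227 = 7857; 7857 ≡ 139 (mod 227); 139·49 ≡ 1, so inverse 49.
N/81 = 22019; 22019 ≡ 68 (mod 81); 68·56 ≡ 1, so inverse 56.
x ≡ 19·18387·9 + 187·7857·49 + 62·22019·56 = 151587836.
151587836 mod 1783539 = 1770560.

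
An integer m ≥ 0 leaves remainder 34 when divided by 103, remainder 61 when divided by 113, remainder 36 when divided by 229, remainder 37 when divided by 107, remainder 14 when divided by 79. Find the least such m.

The moduli are pairwise coprime; N = 103·113·229·107·79 = 22530042943.
N/103 = 218738281; 218738281 ≡ 65 (mod 103); 65·84 ≡ 1, so inverse 84.
N/113 = 199380911; 199380911 ≡ 95 (mod 113); 95·69 ≡ 1, so inverse 69.
N/229 = 98384467; 98384467 ≡ 113 (mod 229); 113·152 ≡ 1, so inverse 152.
N/107 = 210561149; 210561149 ≡ 22 (mod 107); 22·73 ≡ 1, so inverse 73.
N/79 = 285190417; 285190417 ≡ 22 (mod 79); 22·18 ≡ 1, so inverse 18.
m ≡ 34·218738281·84 + 61·199380911·69 + 36·98384467·152 + 37·210561149·73 + 14·285190417·18 = 2642864236892.
2642864236892 mod 22530042943 = 6849212561.

6849212561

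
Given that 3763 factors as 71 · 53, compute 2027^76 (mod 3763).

2931

Mod 71: 2027 ≡ 39; by Fermat, exponent reduces to 76 mod 70 = 6; 39^6 ≡ 20 (mod 71).
Mod 53: 2027 ≡ 13; by Fermat, exponent reduces to 76 mod 52 = 24; 13^24 ≡ 16 (mod 53).
Combine by CRT: x ≡ 20 (mod 71), x ≡ 16 (mod 53) ⇒ x ≡ 2931 (mod 3763).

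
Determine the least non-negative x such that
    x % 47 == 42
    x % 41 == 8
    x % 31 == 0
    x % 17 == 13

771218

Combine the congruences pairwise.
From x ≡ 42 (mod 47) write x = 42 + 47t. Substituting into x ≡ 8 (mod 41) gives 47t ≡ 7 (mod 41), and since 6⁻¹ ≡ 7 (mod 41), t ≡ 8. Hence x ≡ 42 + 47·8 = 418 (mod 1927).
From x ≡ 418 (mod 1927) write x = 418 + 1927t. Substituting into x ≡ 0 (mod 31) gives 1927t ≡ 16 (mod 31), and since 5⁻¹ ≡ 25 (mod 31), t ≡ 28. Hence x ≡ 418 + 1927·28 = 54374 (mod 59737).
From x ≡ 54374 (mod 59737) write x = 54374 + 59737t. Substituting into x ≡ 13 (mod 17) gives 59737t ≡ 5 (mod 17), and since 16⁻¹ ≡ 16 (mod 17), t ≡ 12. Hence x ≡ 54374 + 59737·12 = 771218 (mod 1015529).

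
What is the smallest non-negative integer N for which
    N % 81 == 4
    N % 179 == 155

6241

Combine the congruences pairwise.
From N ≡ 4 (mod 81) write N = 4 + 81t. Substituting into N ≡ 155 (mod 179) gives 81t ≡ 151 (mod 179), and since 81⁻¹ ≡ 42 (mod 179), t ≡ 77. Hence N ≡ 4 + 81·77 = 6241 (mod 14499).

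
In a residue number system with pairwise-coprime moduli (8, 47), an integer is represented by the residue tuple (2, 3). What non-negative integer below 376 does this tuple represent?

50

From x ≡ 2 (mod 8) write x = 2 + 8t. Substituting into x ≡ 3 (mod 47) gives 8t ≡ 1 (mod 47), and since 8⁻¹ ≡ 6 (mod 47), t ≡ 6. Hence x ≡ 2 + 8·6 = 50 (mod 376).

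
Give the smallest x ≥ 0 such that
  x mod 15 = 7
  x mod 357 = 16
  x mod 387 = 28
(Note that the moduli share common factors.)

Combine the congruences pairwise.
gcd(15, 357) = 3 and 3 | (16 − 7), so the pair is consistent; merging gives x ≡ 1087 (mod 1785), where 1785 = lcm(15, 357).
gcd(1785, 387) = 3 and 3 | (28 − 1087), so the pair is consistent; merging gives x ≡ 211717 (mod 230265), where 230265 = lcm(1785, 387).
The solution is unique modulo lcm(15, 357, 387) = 230265.

211717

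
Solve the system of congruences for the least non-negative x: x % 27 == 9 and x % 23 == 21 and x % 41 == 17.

From x ≡ 9 (mod 27) write x = 9 + 27t. Substituting into x ≡ 21 (mod 23) gives 27t ≡ 12 (mod 23), and since 4⁻¹ ≡ 6 (mod 23), t ≡ 3. Hence x ≡ 9 + 27·3 = 90 (mod 621).
From x ≡ 90 (mod 621) write x = 90 + 621t. Substituting into x ≡ 17 (mod 41) gives 621t ≡ 9 (mod 41), and since 6⁻¹ ≡ 7 (mod 41), t ≡ 22. Hence x ≡ 90 + 621·22 = 13752 (mod 25461).

13752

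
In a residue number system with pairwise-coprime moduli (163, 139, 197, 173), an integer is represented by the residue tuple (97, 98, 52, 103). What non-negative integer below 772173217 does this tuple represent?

From x ≡ 97 (mod 163) write x = 97 + 163t. Substituting into x ≡ 98 (mod 139) gives 163t ≡ 1 (mod 139), and since 24⁻¹ ≡ 29 (mod 139), t ≡ 29. Hence x ≡ 97 + 163·29 = 4824 (mod 22657).
From x ≡ 4824 (mod 22657) write x = 4824 + 22657t. Substituting into x ≡ 52 (mod 197) gives 22657t ≡ 153 (mod 197), and since 2⁻¹ ≡ 99 (mod 197), t ≡ 175. Hence x ≡ 4824 + 22657·175 = 3969799 (mod 4463429).
From x ≡ 3969799 (mod 4463429) write x = 3969799 + 4463429t. Substituting into x ≡ 103 (mod 173) gives 4463429t ≡ 135 (mod 173), and since 29⁻¹ ≡ 6 (mod 173), t ≡ 118. Hence x ≡ 3969799 + 4463429·118 = 530654421 (mod 772173217).

530654421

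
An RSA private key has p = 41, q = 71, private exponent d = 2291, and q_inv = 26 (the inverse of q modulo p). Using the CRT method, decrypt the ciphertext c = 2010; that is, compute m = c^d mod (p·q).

1272

d_p = d mod (p−1) = 2291 mod 40 = 11; d_q = d mod (q−1) = 51.
m₁ = c^(d_p) mod p: c ≡ 1 (mod 41), and 1^11 mod 41 = 1.
m₂ = c^(d_q) mod q: c ≡ 22 (mod 71), and 22^51 mod 71 = 65.
h = q_inv·(m₁ − m₂) mod p = 26·(1 − 65) mod 41 = 17.
m = m₂ + h·q = 65 + 17·71 = 1272.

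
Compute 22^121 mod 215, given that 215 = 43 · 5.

32

Mod 43: 22 ≡ 22; by Fermat, exponent reduces to 121 mod 42 = 37; 22^37 ≡ 32 (mod 43).
Mod 5: 22 ≡ 2; by Fermat, exponent reduces to 121 mod 4 = 1; 2^1 ≡ 2 (mod 5).
Combine by CRT: x ≡ 32 (mod 43), x ≡ 2 (mod 5) ⇒ x ≡ 32 (mod 215).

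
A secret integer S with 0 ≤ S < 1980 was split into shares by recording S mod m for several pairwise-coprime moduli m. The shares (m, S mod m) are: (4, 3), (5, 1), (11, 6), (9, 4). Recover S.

391

Combine the congruences pairwise.
From S ≡ 3 (mod 4) write S = 3 + 4t. Substituting into S ≡ 1 (mod 5) gives 4t ≡ 3 (mod 5), and since 4⁻¹ ≡ 4 (mod 5), t ≡ 2. Hence S ≡ 3 + 4·2 = 11 (mod 20).
From S ≡ 11 (mod 20) write S = 11 + 20t. Substituting into S ≡ 6 (mod 11) gives 20t ≡ 6 (mod 11), and since 9⁻¹ ≡ 5 (mod 11), t ≡ 8. Hence S ≡ 11 + 20·8 = 171 (mod 220).
From S ≡ 171 (mod 220) write S = 171 + 220t. Substituting into S ≡ 4 (mod 9) gives 220t ≡ 4 (mod 9), and since 4⁻¹ ≡ 7 (mod 9), t ≡ 1. Hence S ≡ 171 + 220·1 = 391 (mod 1980).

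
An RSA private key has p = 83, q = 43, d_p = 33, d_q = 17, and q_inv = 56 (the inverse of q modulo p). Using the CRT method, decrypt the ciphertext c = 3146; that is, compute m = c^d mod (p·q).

m₁ = c^(d_p) mod p: c ≡ 75 (mod 83), and 75^33 mod 83 = 68.
m₂ = c^(d_q) mod q: c ≡ 7 (mod 43), and 7^17 mod 43 = 37.
h = q_inv·(m₁ − m₂) mod p = 56·(68 − 37) mod 83 = 76.
m = m₂ + h·q = 37 + 76·43 = 3305.

3305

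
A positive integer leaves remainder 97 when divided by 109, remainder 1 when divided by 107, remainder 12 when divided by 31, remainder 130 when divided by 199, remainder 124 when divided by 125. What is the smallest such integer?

From k ≡ 97 (mod 109) write k = 97 + 109t. Substituting into k ≡ 1 (mod 107) gives 109t ≡ 11 (mod 107), and since 2⁻¹ ≡ 54 (mod 107), t ≡ 59. Hence k ≡ 97 + 109·59 = 6528 (mod 11663).
From k ≡ 6528 (mod 11663) write k = 6528 + 11663t. Substituting into k ≡ 12 (mod 31) gives 11663t ≡ 25 (mod 31), and since 7⁻¹ ≡ 9 (mod 31), t ≡ 8. Hence k ≡ 6528 + 11663·8 = 99832 (mod 361553).
From k ≡ 99832 (mod 361553) write k = 99832 + 361553t. Substituting into k ≡ 130 (mod 199) gives 361553t ≡ 196 (mod 199), and since 169⁻¹ ≡ 126 (mod 199), t ≡ 20. Hence k ≡ 99832 + 361553·20 = 7330892 (mod 71949047).
From k ≡ 7330892 (mod 71949047) write k = 7330892 + 71949047t. Substituting into k ≡ 124 (mod 125) gives 71949047t ≡ 107 (mod 125), and since 47⁻¹ ≡ 8 (mod 125), t ≡ 106. Hence k ≡ 7330892 + 71949047·106 = 7633929874 (mod 8993630875).

7633929874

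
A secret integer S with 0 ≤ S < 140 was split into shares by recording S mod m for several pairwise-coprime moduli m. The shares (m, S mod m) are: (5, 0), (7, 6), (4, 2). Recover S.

Combine the congruences pairwise.
From S ≡ 0 (mod 5) write S = 0 + 5t. Substituting into S ≡ 6 (mod 7) gives 5t ≡ 6 (mod 7), and since 5⁻¹ ≡ 3 (mod 7), t ≡ 4. Hence S ≡ 0 + 5·4 = 20 (mod 35).
From S ≡ 20 (mod 35) write S = 20 + 35t. Substituting into S ≡ 2 (mod 4) gives 35t ≡ 2 (mod 4), and since 3⁻¹ ≡ 3 (mod 4), t ≡ 2. Hence S ≡ 20 + 35·2 = 90 (mod 140).

90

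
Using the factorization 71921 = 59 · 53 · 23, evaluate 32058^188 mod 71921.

Mod 59: 32058 ≡ 21; by Fermat, exponent reduces to 188 mod 58 = 14; 21^14 ≡ 35 (mod 59).
Mod 53: 32058 ≡ 46; by Fermat, exponent reduces to 188 mod 52 = 32; 46^32 ≡ 42 (mod 53).
Mod 23: 32058 ≡ 19; by Fermat, exponent reduces to 188 mod 22 = 12; 19^12 ≡ 4 (mod 23).
Combine by CRT: x ≡ 35 (mod 59), x ≡ 42 (mod 53), x ≡ 4 (mod 23) ⇒ x ≡ 625 (mod 71921).

625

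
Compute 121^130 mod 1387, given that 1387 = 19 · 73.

Mod 19: 121 ≡ 7; by Fermat, exponent reduces to 130 mod 18 = 4; 7^4 ≡ 7 (mod 19).
Mod 73: 121 ≡ 48; by Fermat, exponent reduces to 130 mod 72 = 58; 48^58 ≡ 71 (mod 73).
Combine by CRT: x ≡ 7 (mod 19), x ≡ 71 (mod 73) ⇒ x ≡ 1166 (mod 1387).

1166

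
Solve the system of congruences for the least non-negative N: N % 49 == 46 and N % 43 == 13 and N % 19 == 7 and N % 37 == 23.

967943

From N ≡ 46 (mod 49) write N = 46 + 49t. Substituting into N ≡ 13 (mod 43) gives 49t ≡ 10 (mod 43), and since 6⁻¹ ≡ 36 (mod 43), t ≡ 16. Hence N ≡ 46 + 49·16 = 830 (mod 2107).
From N ≡ 830 (mod 2107) write N = 830 + 2107t. Substituting into N ≡ 7 (mod 19) gives 2107t ≡ 13 (mod 19), and since 17⁻¹ ≡ 9 (mod 19), t ≡ 3. Hence N ≡ 830 + 2107·3 = 7151 (mod 40033).
From N ≡ 7151 (mod 40033) write N = 7151 + 40033t. Substituting into N ≡ 23 (mod 37) gives 40033t ≡ 13 (mod 37), and since 36⁻¹ ≡ 36 (mod 37), t ≡ 24. Hence N ≡ 7151 + 40033·24 = 967943 (mod 1481221).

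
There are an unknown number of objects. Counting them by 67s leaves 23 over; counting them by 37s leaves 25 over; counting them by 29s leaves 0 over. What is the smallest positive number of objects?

49938

Combine the congruences pairwise.
From N ≡ 23 (mod 67) write N = 23 + 67t. Substituting into N ≡ 25 (mod 37) gives 67t ≡ 2 (mod 37), and since 30⁻¹ ≡ 21 (mod 37), t ≡ 5. Hence N ≡ 23 + 67·5 = 358 (mod 2479).
From N ≡ 358 (mod 2479) write N = 358 + 2479t. Substituting into N ≡ 0 (mod 29) gives 2479t ≡ 19 (mod 29), and since 14⁻¹ ≡ 27 (mod 29), t ≡ 20. Hence N ≡ 358 + 2479·20 = 49938 (mod 71891).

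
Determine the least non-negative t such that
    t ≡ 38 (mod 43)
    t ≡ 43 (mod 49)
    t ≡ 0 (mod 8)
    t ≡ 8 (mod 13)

Combine the congruences pairwise.
From t ≡ 38 (mod 43) write t = 38 + 43s. Substituting into t ≡ 43 (mod 49) gives 43s ≡ 5 (mod 49), and since 43⁻¹ ≡ 8 (mod 49), s ≡ 40. Hence t ≡ 38 + 43·40 = 1758 (mod 2107).
From t ≡ 1758 (mod 2107) write t = 1758 + 2107s. Substituting into t ≡ 0 (mod 8) gives 2107s ≡ 2 (mod 8), and since 3⁻¹ ≡ 3 (mod 8), s ≡ 6. Hence t ≡ 1758 + 2107·6 = 14400 (mod 16856).
From t ≡ 14400 (mod 16856) write t = 14400 + 16856s. Substituting into t ≡ 8 (mod 13) gives 16856s ≡ 12 (mod 13), and since 8⁻¹ ≡ 5 (mod 13), s ≡ 8. Hence t ≡ 14400 + 16856·8 = 149248 (mod 219128).

149248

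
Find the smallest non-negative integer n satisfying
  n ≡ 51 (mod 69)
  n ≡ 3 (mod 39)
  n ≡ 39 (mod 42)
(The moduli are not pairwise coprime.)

2811

Combine the congruences pairwise.
gcd(69, 39) = 3 and 3 | (3 − 51), so the pair is consistent; merging gives n ≡ 120 (mod 897), where 897 = lcm(69, 39).
gcd(897, 42) = 3 and 3 | (39 − 120), so the pair is consistent; merging gives n ≡ 2811 (mod 12558), where 12558 = lcm(897, 42).
The solution is unique modulo lcm(69, 39, 42) = 12558.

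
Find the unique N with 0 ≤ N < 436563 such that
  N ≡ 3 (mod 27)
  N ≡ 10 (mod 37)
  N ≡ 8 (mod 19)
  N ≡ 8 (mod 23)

341742

From N ≡ 3 (mod 27) write N = 3 + 27t. Substituting into N ≡ 10 (mod 37) gives 27t ≡ 7 (mod 37), and since 27⁻¹ ≡ 11 (mod 37), t ≡ 3. Hence N ≡ 3 + 27·3 = 84 (mod 999).
From N ≡ 84 (mod 999) write N = 84 + 999t. Substituting into N ≡ 8 (mod 19) gives 999t ≡ 0 (mod 19), and since 11⁻¹ ≡ 7 (mod 19), t ≡ 0. Hence N ≡ 84 + 999·0 = 84 (mod 18981).
From N ≡ 84 (mod 18981) write N = 84 + 18981t. Substituting into N ≡ 8 (mod 23) gives 18981t ≡ 16 (mod 23), and since 6⁻¹ ≡ 4 (mod 23), t ≡ 18. Hence N ≡ 84 + 18981·18 = 341742 (mod 436563).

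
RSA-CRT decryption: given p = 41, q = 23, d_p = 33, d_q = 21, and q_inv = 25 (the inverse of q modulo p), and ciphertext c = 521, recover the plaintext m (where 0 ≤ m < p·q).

710

m₁ = c^(d_p) mod p: c ≡ 29 (mod 41), and 29^33 mod 41 = 13.
m₂ = c^(d_q) mod q: c ≡ 15 (mod 23), and 15^21 mod 23 = 20.
h = q_inv·(m₁ − m₂) mod p = 25·(13 − 20) mod 41 = 30.
m = m₂ + h·q = 20 + 30·23 = 710.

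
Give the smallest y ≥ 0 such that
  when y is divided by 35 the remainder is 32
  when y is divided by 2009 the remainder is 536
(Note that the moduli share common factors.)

gcd(35, 2009) = 7 and 7 | (536 − 32), so the pair is consistent; merging gives y ≡ 8572 (mod 10045), where 10045 = lcm(35, 2009).
The solution is unique modulo lcm(35, 2009) = 10045.

8572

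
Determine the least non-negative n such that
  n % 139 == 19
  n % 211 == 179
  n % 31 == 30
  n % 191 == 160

154491847

The moduli are pairwise coprime; M = 139·211·31·191 = 173657009.
M/139 = 1249331; 1249331 ≡ 138 (mod 139); 138·138 ≡ 1, so inverse 138.
M/211 = 823019; 823019 ≡ 119 (mod 211); 119·172 ≡ 1, so inverse 172.
M/31 = 5601839; 5601839 ≡ 15 (mod 31); 15·29 ≡ 1, so inverse 29.
M/191 = 909199; 909199 ≡ 39 (mod 191); 39·49 ≡ 1, so inverse 49.
n ≡ 19·1249331·138 + 179·823019·172 + 30·5601839·29 + 160·909199·49 = 40616574944.
40616574944 mod 173657009 = 154491847.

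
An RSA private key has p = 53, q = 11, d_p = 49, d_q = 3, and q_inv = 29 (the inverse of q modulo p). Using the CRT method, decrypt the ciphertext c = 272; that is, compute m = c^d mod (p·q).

m₁ = c^(d_p) mod p: c ≡ 7 (mod 53), and 7^49 mod 53 = 17.
m₂ = c^(d_q) mod q: c ≡ 8 (mod 11), and 8^3 mod 11 = 6.
h = q_inv·(m₁ − m₂) mod p = 29·(17 − 6) mod 53 = 1.
m = m₂ + h·q = 6 + 1·11 = 17.

17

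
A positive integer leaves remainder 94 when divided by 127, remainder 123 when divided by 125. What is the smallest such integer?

From n ≡ 94 (mod 127) write n = 94 + 127t. Substituting into n ≡ 123 (mod 125) gives 127t ≡ 29 (mod 125), and since 2⁻¹ ≡ 63 (mod 125), t ≡ 77. Hence n ≡ 94 + 127·77 = 9873 (mod 15875).

9873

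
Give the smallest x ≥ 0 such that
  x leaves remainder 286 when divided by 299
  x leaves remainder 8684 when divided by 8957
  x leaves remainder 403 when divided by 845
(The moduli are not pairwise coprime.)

26598

Combine the congruences pairwise.
gcd(299, 8957) = 13 and 13 | (8684 − 286), so the pair is consistent; merging gives x ≡ 26598 (mod 206011), where 206011 = lcm(299, 8957).
gcd(206011, 845) = 169 and 169 | (403 − 26598), so the pair is consistent; merging gives x ≡ 26598 (mod 1030055), where 1030055 = lcm(206011, 845).
The solution is unique modulo lcm(299, 8957, 845) = 1030055.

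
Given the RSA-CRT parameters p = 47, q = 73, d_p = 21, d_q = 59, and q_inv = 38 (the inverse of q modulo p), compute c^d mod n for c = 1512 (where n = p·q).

m₁ = c^(d_p) mod p: c ≡ 8 (mod 47), and 8^21 mod 47 = 36.
m₂ = c^(d_q) mod q: c ≡ 52 (mod 73), and 52^59 mod 73 = 7.
h = q_inv·(m₁ − m₂) mod p = 38·(36 − 7) mod 47 = 21.
m = m₂ + h·q = 7 + 21·73 = 1540.

1540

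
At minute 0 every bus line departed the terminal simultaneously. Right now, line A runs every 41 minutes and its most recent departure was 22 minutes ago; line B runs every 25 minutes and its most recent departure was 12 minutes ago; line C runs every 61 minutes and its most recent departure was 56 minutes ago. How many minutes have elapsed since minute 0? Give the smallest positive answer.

From t ≡ 22 (mod 41) write t = 22 + 41s. Substituting into t ≡ 12 (mod 25) gives 41s ≡ 15 (mod 25), and since 16⁻¹ ≡ 11 (mod 25), s ≡ 15. Hence t ≡ 22 + 41·15 = 637 (mod 1025).
From t ≡ 637 (mod 1025) write t = 637 + 1025s. Substituting into t ≡ 56 (mod 61) gives 1025s ≡ 29 (mod 61), and since 49⁻¹ ≡ 5 (mod 61), s ≡ 23. Hence t ≡ 637 + 1025·23 = 24212 (mod 62525).

24212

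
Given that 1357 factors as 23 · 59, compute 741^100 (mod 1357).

Mod 23: 741 ≡ 5; by Fermat, exponent reduces to 100 mod 22 = 12; 5^12 ≡ 18 (mod 23).
Mod 59: 741 ≡ 33; by Fermat, exponent reduces to 100 mod 58 = 42; 33^42 ≡ 7 (mod 59).
Combine by CRT: x ≡ 18 (mod 23), x ≡ 7 (mod 59) ⇒ x ≡ 892 (mod 1357).

892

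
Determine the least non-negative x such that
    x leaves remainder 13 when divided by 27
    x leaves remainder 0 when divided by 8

From x ≡ 13 (mod 27) write x = 13 + 27t. Substituting into x ≡ 0 (mod 8) gives 27t ≡ 3 (mod 8), and since 3⁻¹ ≡ 3 (mod 8), t ≡ 1. Hence x ≡ 13 + 27·1 = 40 (mod 216).

40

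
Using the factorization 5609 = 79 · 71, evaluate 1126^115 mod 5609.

Mod 79: 1126 ≡ 20; by Fermat, exponent reduces to 115 mod 78 = 37; 20^37 ≡ 16 (mod 79).
Mod 71: 1126 ≡ 61; by Fermat, exponent reduces to 115 mod 70 = 45; 61^45 ≡ 41 (mod 71).
Combine by CRT: x ≡ 16 (mod 79), x ≡ 41 (mod 71) ⇒ x ≡ 964 (mod 5609).

964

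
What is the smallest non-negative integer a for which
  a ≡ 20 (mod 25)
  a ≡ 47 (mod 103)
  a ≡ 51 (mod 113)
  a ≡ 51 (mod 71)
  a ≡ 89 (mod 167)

From a ≡ 20 (mod 25) write a = 20 + 25t. Substituting into a ≡ 47 (mod 103) gives 25t ≡ 27 (mod 103), and since 25⁻¹ ≡ 33 (mod 103), t ≡ 67. Hence a ≡ 20 + 25·67 = 1695 (mod 2575).
From a ≡ 1695 (mod 2575) write a = 1695 + 2575t. Substituting into a ≡ 51 (mod 113) gives 2575t ≡ 51 (mod 113), and since 89⁻¹ ≡ 80 (mod 113), t ≡ 12. Hence a ≡ 1695 + 2575·12 = 32595 (mod 290975).
From a ≡ 32595 (mod 290975) write a = 32595 + 290975t. Substituting into a ≡ 51 (mod 71) gives 290975t ≡ 45 (mod 71), and since 17⁻¹ ≡ 46 (mod 71), t ≡ 11. Hence a ≡ 32595 + 290975·11 = 3233320 (mod 20659225).
From a ≡ 3233320 (mod 20659225) write a = 3233320 + 20659225t. Substituting into a ≡ 89 (mod 167) gives 20659225t ≡ 56 (mod 167), and since 156⁻¹ ≡ 91 (mod 167), t ≡ 86. Hence a ≡ 3233320 + 20659225·86 = 1779926670 (mod 3450090575).

1779926670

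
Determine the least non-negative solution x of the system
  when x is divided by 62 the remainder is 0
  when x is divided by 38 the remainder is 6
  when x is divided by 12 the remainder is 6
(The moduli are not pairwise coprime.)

5022

gcd(62, 38) = 2 and 2 | (6 − 0), so the pair is consistent; merging gives x ≡ 310 (mod 1178), where 1178 = lcm(62, 38).
gcd(1178, 12) = 2 and 2 | (6 − 310), so the pair is consistent; merging gives x ≡ 5022 (mod 7068), where 7068 = lcm(1178, 12).
The solution is unique modulo lcm(62, 38, 12) = 7068.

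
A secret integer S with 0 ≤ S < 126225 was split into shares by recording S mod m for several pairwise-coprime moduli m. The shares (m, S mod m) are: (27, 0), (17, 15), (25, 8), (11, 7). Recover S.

3483

The moduli are pairwise coprime; N = 27·17·25·11 = 126225.
N/27 = 4675; 4675 ≡ 4 (mod 27); 4·7 ≡ 1, so inverse 7.
N/17 = 7425; 7425 ≡ 13 (mod 17); 13·4 ≡ 1, so inverse 4.
N/25 = 5049; 5049 ≡ 24 (mod 25); 24·24 ≡ 1, so inverse 24.
N/11 = 11475; 11475 ≡ 2 (mod 11); 2·6 ≡ 1, so inverse 6.
S ≡ 0·4675·7 + 15·7425·4 + 8·5049·24 + 7·11475·6 = 1896858.
1896858 mod 126225 = 3483.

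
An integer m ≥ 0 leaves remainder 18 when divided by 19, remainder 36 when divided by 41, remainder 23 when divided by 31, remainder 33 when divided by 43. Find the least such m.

968866

The moduli are pairwise coprime; N = 19·41·31·43 = 1038407.
N/19 = 54653; 54653 ≡ 9 (mod 19); 9·17 ≡ 1, so inverse 17.
N/41 = 25327; 25327 ≡ 30 (mod 41); 30·26 ≡ 1, so inverse 26.
N/31 = 33497; 33497 ≡ 17 (mod 31); 17·11 ≡ 1, so inverse 11.
N/43 = 24149; 24149 ≡ 26 (mod 43); 26·5 ≡ 1, so inverse 5.
m ≡ 18·54653·17 + 36·25327·26 + 23·33497·11 + 33·24149·5 = 52889216.
52889216 mod 1038407 = 968866.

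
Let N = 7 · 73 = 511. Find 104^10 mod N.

267

Mod 7: 104 ≡ 6; by Fermat, exponent reduces to 10 mod 6 = 4; 6^4 ≡ 1 (mod 7).
Mod 73: 104 ≡ 31; 31^10 ≡ 48 (mod 73).
Combine by CRT: x ≡ 1 (mod 7), x ≡ 48 (mod 73) ⇒ x ≡ 267 (mod 511).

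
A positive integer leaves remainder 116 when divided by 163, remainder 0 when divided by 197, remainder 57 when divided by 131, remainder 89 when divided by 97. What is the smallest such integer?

From N ≡ 116 (mod 163) write N = 116 + 163t. Substituting into N ≡ 0 (mod 197) gives 163t ≡ 81 (mod 197), and since 163⁻¹ ≡ 168 (mod 197), t ≡ 15. Hence N ≡ 116 + 163·15 = 2561 (mod 32111).
From N ≡ 2561 (mod 32111) write N = 2561 + 32111t. Substituting into N ≡ 57 (mod 131) gives 32111t ≡ 116 (mod 131), and since 16⁻¹ ≡ 41 (mod 131), t ≡ 40. Hence N ≡ 2561 + 32111·40 = 1287001 (mod 4206541).
From N ≡ 1287001 (mod 4206541) write N = 1287001 + 4206541t. Substituting into N ≡ 89 (mod 97) gives 4206541t ≡ 84 (mod 97), and since 39⁻¹ ≡ 5 (mod 97), t ≡ 32. Hence N ≡ 1287001 + 4206541·32 = 135896313 (mod 408034477).

135896313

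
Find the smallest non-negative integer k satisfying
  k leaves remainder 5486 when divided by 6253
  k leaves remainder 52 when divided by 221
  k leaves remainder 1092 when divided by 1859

205582

Combine the congruences pairwise.
gcd(6253, 221) = 13 and 13 | (52 − 5486), so the pair is consistent; merging gives k ≡ 99281 (mod 106301), where 106301 = lcm(6253, 221).
gcd(106301, 1859) = 169 and 169 | (1092 − 99281), so the pair is consistent; merging gives k ≡ 205582 (mod 1169311), where 1169311 = lcm(106301, 1859).
The solution is unique modulo lcm(6253, 221, 1859) = 1169311.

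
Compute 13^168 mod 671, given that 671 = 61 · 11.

245

Mod 61: 13 ≡ 13; by Fermat, exponent reduces to 168 mod 60 = 48; 13^48 ≡ 1 (mod 61).
Mod 11: 13 ≡ 2; by Fermat, exponent reduces to 168 mod 10 = 8; 2^8 ≡ 3 (mod 11).
Combine by CRT: x ≡ 1 (mod 61), x ≡ 3 (mod 11) ⇒ x ≡ 245 (mod 671).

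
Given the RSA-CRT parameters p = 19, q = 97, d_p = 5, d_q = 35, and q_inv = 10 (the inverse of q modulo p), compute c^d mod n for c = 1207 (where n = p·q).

m₁ = c^(d_p) mod p: c ≡ 10 (mod 19), and 10^5 mod 19 = 3.
m₂ = c^(d_q) mod q: c ≡ 43 (mod 97), and 43^35 mod 97 = 9.
h = q_inv·(m₁ − m₂) mod p = 10·(3 − 9) mod 19 = 16.
m = m₂ + h·q = 9 + 16·97 = 1561.

1561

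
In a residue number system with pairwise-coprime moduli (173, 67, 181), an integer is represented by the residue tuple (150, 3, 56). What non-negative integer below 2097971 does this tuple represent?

1638287

Combine the congruences pairwise.
From x ≡ 150 (mod 173) write x = 150 + 173t. Substituting into x ≡ 3 (mod 67) gives 173t ≡ 54 (mod 67), and since 39⁻¹ ≡ 55 (mod 67), t ≡ 22. Hence x ≡ 150 + 173·22 = 3956 (mod 11591).
From x ≡ 3956 (mod 11591) write x = 3956 + 11591t. Substituting into x ≡ 56 (mod 181) gives 11591t ≡ 82 (mod 181), and since 7⁻¹ ≡ 26 (mod 181), t ≡ 141. Hence x ≡ 3956 + 11591·141 = 1638287 (mod 2097971).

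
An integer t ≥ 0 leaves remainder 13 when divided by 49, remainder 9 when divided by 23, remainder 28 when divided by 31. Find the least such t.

1826

The moduli are pairwise coprime; N = 49·23·31 = 34937.
N/49 = 713; 713 ≡ 27 (mod 49); 27·20 ≡ 1, so inverse 20.
N/23 = 1519; 1519 ≡ 1 (mod 23), inverse 1.
N/31 = 1127; 1127 ≡ 11 (mod 31); 11·17 ≡ 1, so inverse 17.
t ≡ 13·713·20 + 9·1519·1 + 28·1127·17 = 735503.
735503 mod 34937 = 1826.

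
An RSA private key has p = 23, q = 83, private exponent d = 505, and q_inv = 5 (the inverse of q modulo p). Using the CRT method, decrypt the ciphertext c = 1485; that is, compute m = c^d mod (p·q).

752

d_p = d mod (p−1) = 505 mod 22 = 21; d_q = d mod (q−1) = 13.
m₁ = c^(d_p) mod p: c ≡ 13 (mod 23), and 13^21 mod 23 = 16.
m₂ = c^(d_q) mod q: c ≡ 74 (mod 83), and 74^13 mod 83 = 5.
h = q_inv·(m₁ − m₂) mod p = 5·(16 − 5) mod 23 = 9.
m = m₂ + h·q = 5 + 9·83 = 752.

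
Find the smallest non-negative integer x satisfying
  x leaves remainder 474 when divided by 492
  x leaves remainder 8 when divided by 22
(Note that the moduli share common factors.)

gcd(492, 22) = 2 and 2 | (8 − 474), so the pair is consistent; merging gives x ≡ 2934 (mod 5412), where 5412 = lcm(492, 22).
The solution is unique modulo lcm(492, 22) = 5412.

2934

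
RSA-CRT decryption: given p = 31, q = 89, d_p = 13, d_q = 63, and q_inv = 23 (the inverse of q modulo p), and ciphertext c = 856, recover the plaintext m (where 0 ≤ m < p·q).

m₁ = c^(d_p) mod p: c ≡ 19 (mod 31), and 19^13 mod 31 = 14.
m₂ = c^(d_q) mod q: c ≡ 55 (mod 89), and 55^63 mod 89 = 34.
h = q_inv·(m₁ − m₂) mod p = 23·(14 − 34) mod 31 = 5.
m = m₂ + h·q = 34 + 5·89 = 479.

479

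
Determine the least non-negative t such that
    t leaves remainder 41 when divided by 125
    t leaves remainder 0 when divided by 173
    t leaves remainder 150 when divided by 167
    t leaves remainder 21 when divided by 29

49147916

The moduli are pairwise coprime; N = 125·173·167·29 = 104729875.
N/125 = 837839; 837839 ≡ 89 (mod 125); 89·59 ≡ 1, so inverse 59.
N/173 = 605375; 605375 ≡ 48 (mod 173); 48·155 ≡ 1, so inverse 155.
N/167 = 627125; 627125 ≡ 40 (mod 167); 40·71 ≡ 1, so inverse 71.
N/29 = 3611375; 3611375 ≡ 5 (mod 29); 5·6 ≡ 1, so inverse 6.
t ≡ 41·837839·59 + 0·605375·155 + 150·627125·71 + 21·3611375·6 = 9160647041.
9160647041 mod 104729875 = 49147916.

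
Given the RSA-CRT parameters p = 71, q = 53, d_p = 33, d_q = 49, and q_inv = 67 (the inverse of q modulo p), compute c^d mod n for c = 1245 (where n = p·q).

1423

m₁ = c^(d_p) mod p: c ≡ 38 (mod 71), and 38^33 mod 71 = 3.
m₂ = c^(d_q) mod q: c ≡ 26 (mod 53), and 26^49 mod 53 = 45.
h = q_inv·(m₁ − m₂) mod p = 67·(3 − 45) mod 71 = 26.
m = m₂ + h·q = 45 + 26·53 = 1423.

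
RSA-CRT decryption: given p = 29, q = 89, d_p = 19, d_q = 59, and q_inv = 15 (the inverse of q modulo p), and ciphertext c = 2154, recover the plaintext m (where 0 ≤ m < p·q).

640

m₁ = c^(d_p) mod p: c ≡ 8 (mod 29), and 8^19 mod 29 = 2.
m₂ = c^(d_q) mod q: c ≡ 18 (mod 89), and 18^59 mod 89 = 17.
h = q_inv·(m₁ − m₂) mod p = 15·(2 − 17) mod 29 = 7.
m = m₂ + h·q = 17 + 7·89 = 640.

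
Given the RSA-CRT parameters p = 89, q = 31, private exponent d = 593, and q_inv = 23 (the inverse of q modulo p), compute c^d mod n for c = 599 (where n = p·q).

2308

d_p = d mod (p−1) = 593 mod 88 = 65; d_q = d mod (q−1) = 23.
m₁ = c^(d_p) mod p: c ≡ 65 (mod 89), and 65^65 mod 89 = 83.
m₂ = c^(d_q) mod q: c ≡ 10 (mod 31), and 10^23 mod 31 = 14.
h = q_inv·(m₁ − m₂) mod p = 23·(83 − 14) mod 89 = 74.
m = m₂ + h·q = 14 + 74·31 = 2308.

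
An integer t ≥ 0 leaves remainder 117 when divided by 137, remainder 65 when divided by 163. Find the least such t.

391

From t ≡ 117 (mod 137) write t = 117 + 137s. Substituting into t ≡ 65 (mod 163) gives 137s ≡ 111 (mod 163), and since 137⁻¹ ≡ 94 (mod 163), s ≡ 2. Hence t ≡ 117 + 137·2 = 391 (mod 22331).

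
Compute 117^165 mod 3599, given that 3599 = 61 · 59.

3539

Mod 61: 117 ≡ 56; by Fermat, exponent reduces to 165 mod 60 = 45; 56^45 ≡ 1 (mod 61).
Mod 59: 117 ≡ 58; by Fermat, exponent reduces to 165 mod 58 = 49; 58^49 ≡ 58 (mod 59).
Combine by CRT: x ≡ 1 (mod 61), x ≡ 58 (mod 59) ⇒ x ≡ 3539 (mod 3599).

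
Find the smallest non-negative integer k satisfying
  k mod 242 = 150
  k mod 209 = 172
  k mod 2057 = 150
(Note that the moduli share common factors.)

gcd(242, 209) = 11 and 11 | (172 − 150), so the pair is consistent; merging gives k ≡ 1844 (mod 4598), where 4598 = lcm(242, 209).
gcd(4598, 2057) = 121 and 121 | (150 − 1844), so the pair is consistent; merging gives k ≡ 24834 (mod 78166), where 78166 = lcm(4598, 2057).
The solution is unique modulo lcm(242, 209, 2057) = 78166.

24834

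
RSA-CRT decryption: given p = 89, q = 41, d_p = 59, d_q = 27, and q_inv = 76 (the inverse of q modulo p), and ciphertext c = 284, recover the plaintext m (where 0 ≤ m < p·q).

m₁ = c^(d_p) mod p: c ≡ 17 (mod 89), and 17^59 mod 89 = 9.
m₂ = c^(d_q) mod q: c ≡ 38 (mod 41), and 38^27 mod 41 = 14.
h = q_inv·(m₁ − m₂) mod p = 76·(9 − 14) mod 89 = 65.
m = m₂ + h·q = 14 + 65·41 = 2679.

2679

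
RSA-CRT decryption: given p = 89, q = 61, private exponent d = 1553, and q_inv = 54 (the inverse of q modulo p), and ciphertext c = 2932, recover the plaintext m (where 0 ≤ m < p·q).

405

d_p = d mod (p−1) = 1553 mod 88 = 57; d_q = d mod (q−1) = 53.
m₁ = c^(d_p) mod p: c ≡ 84 (mod 89), and 84^57 mod 89 = 49.
m₂ = c^(d_q) mod q: c ≡ 4 (mod 61), and 4^53 mod 61 = 39.
h = q_inv·(m₁ − m₂) mod p = 54·(49 − 39) mod 89 = 6.
m = m₂ + h·q = 39 + 6·61 = 405.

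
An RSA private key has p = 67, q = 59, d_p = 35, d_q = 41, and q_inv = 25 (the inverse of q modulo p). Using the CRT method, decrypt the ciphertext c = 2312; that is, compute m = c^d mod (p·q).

m₁ = c^(d_p) mod p: c ≡ 34 (mod 67), and 34^35 mod 67 = 50.
m₂ = c^(d_q) mod q: c ≡ 11 (mod 59), and 11^41 mod 59 = 38.
h = q_inv·(m₁ − m₂) mod p = 25·(50 − 38) mod 67 = 32.
m = m₂ + h·q = 38 + 32·59 = 1926.

1926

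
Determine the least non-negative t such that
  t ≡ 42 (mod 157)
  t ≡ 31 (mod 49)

6793

Combine the congruences pairwise.
From t ≡ 42 (mod 157) write t = 42 + 157s. Substituting into t ≡ 31 (mod 49) gives 157s ≡ 38 (mod 49), and since 10⁻¹ ≡ 5 (mod 49), s ≡ 43. Hence t ≡ 42 + 157·43 = 6793 (mod 7693).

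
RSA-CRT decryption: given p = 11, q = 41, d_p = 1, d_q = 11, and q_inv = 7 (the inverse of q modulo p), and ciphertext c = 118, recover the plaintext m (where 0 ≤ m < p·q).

415

m₁ = c^(d_p) mod p: c ≡ 8 (mod 11), and 8^1 mod 11 = 8.
m₂ = c^(d_q) mod q: c ≡ 36 (mod 41), and 36^11 mod 41 = 5.
h = q_inv·(m₁ − m₂) mod p = 7·(8 − 5) mod 11 = 10.
m = m₂ + h·q = 5 + 10·41 = 415.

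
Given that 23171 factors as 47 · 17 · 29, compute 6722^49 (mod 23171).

Mod 47: 6722 ≡ 1; by Fermat, exponent reduces to 49 mod 46 = 3; 1^3 ≡ 1 (mod 47).
Mod 17: 6722 ≡ 7; by Fermat, exponent reduces to 49 mod 16 = 1; 7^1 ≡ 7 (mod 17).
Mod 29: 6722 ≡ 23; by Fermat, exponent reduces to 49 mod 28 = 21; 23^21 ≡ 1 (mod 29).
Combine by CRT: x ≡ 1 (mod 47), x ≡ 7 (mod 17), x ≡ 1 (mod 29) ⇒ x ≡ 2727 (mod 23171).

2727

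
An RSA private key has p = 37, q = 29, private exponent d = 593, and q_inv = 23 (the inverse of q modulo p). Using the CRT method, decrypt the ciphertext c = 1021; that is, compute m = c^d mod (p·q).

671

d_p = d mod (p−1) = 593 mod 36 = 17; d_q = d mod (q−1) = 5.
m₁ = c^(d_p) mod p: c ≡ 22 (mod 37), and 22^17 mod 37 = 5.
m₂ = c^(d_q) mod q: c ≡ 6 (mod 29), and 6^5 mod 29 = 4.
h = q_inv·(m₁ − m₂) mod p = 23·(5 − 4) mod 37 = 23.
m = m₂ + h·q = 4 + 23·29 = 671.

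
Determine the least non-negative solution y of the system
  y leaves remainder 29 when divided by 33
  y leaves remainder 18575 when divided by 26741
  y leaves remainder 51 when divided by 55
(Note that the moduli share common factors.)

179021

Combine the congruences pairwise.
gcd(33, 26741) = 11 and 11 | (18575 − 29), so the pair is consistent; merging gives y ≡ 18575 (mod 80223), where 80223 = lcm(33, 26741).
gcd(80223, 55) = 11 and 11 | (51 − 18575), so the pair is consistent; merging gives y ≡ 179021 (mod 401115), where 401115 = lcm(80223, 55).
The solution is unique modulo lcm(33, 26741, 55) = 401115.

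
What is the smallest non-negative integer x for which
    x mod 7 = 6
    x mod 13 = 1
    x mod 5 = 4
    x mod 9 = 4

The moduli are pairwise coprime; N = 7·13·5·9 = 4095.
N/7 = 585; 585 ≡ 4 (mod 7); 4·2 ≡ 1, so inverse 2.
N/13 = 315; 315 ≡ 3 (mod 13); 3·9 ≡ 1, so inverse 9.
N/5 = 819; 819 ≡ 4 (mod 5); 4·4 ≡ 1, so inverse 4.
N/9 = 455; 455 ≡ 5 (mod 9); 5·2 ≡ 1, so inverse 2.
x ≡ 6·585·2 + 1·315·9 + 4·819·4 + 4·455·2 = 26599.
26599 mod 4095 = 2029.

2029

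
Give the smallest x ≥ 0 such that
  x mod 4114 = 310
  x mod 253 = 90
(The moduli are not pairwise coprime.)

49678

gcd(4114, 253) = 11 and 11 | (90 − 310), so the pair is consistent; merging gives x ≡ 49678 (mod 94622), where 94622 = lcm(4114, 253).
The solution is unique modulo lcm(4114, 253) = 94622.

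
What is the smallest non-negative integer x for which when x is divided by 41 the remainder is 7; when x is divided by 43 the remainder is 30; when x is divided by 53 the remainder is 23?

The moduli are pairwise coprime; N = 41·43·53 = 93439.
N/41 = 2279; 2279 ≡ 24 (mod 41); 24·12 ≡ 1, so inverse 12.
N/43 = 2173; 2173 ≡ 23 (mod 43); 23·15 ≡ 1, so inverse 15.
N/53 = 1763; 1763 ≡ 14 (mod 53); 14·19 ≡ 1, so inverse 19.
x ≡ 7·2279·12 + 30·2173·15 + 23·1763·19 = 1939717.
1939717 mod 93439 = 70937.

70937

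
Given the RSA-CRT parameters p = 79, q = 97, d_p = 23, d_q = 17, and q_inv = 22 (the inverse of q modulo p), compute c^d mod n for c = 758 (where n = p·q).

3377

m₁ = c^(d_p) mod p: c ≡ 47 (mod 79), and 47^23 mod 79 = 59.
m₂ = c^(d_q) mod q: c ≡ 79 (mod 97), and 79^17 mod 97 = 79.
h = q_inv·(m₁ − m₂) mod p = 22·(59 − 79) mod 79 = 34.
m = m₂ + h·q = 79 + 34·97 = 3377.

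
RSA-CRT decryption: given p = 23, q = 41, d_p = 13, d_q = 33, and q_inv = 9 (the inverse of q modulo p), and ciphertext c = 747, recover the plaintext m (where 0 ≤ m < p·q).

132

m₁ = c^(d_p) mod p: c ≡ 11 (mod 23), and 11^13 mod 23 = 17.
m₂ = c^(d_q) mod q: c ≡ 9 (mod 41), and 9^33 mod 41 = 9.
h = q_inv·(m₁ − m₂) mod p = 9·(17 − 9) mod 23 = 3.
m = m₂ + h·q = 9 + 3·41 = 132.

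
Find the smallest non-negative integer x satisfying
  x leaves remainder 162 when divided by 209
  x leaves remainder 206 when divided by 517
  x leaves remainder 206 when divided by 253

23988

Combine the congruences pairwise.
gcd(209, 517) = 11 and 11 | (206 − 162), so the pair is consistent; merging gives x ≡ 4342 (mod 9823), where 9823 = lcm(209, 517).
gcd(9823, 253) = 11 and 11 | (206 − 4342), so the pair is consistent; merging gives x ≡ 23988 (mod 225929), where 225929 = lcm(9823, 253).
The solution is unique modulo lcm(209, 517, 253) = 225929.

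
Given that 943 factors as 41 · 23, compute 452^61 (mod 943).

493

Mod 41: 452 ≡ 1; by Fermat, exponent reduces to 61 mod 40 = 21; 1^21 ≡ 1 (mod 41).
Mod 23: 452 ≡ 15; by Fermat, exponent reduces to 61 mod 22 = 17; 15^17 ≡ 10 (mod 23).
Combine by CRT: x ≡ 1 (mod 41), x ≡ 10 (mod 23) ⇒ x ≡ 493 (mod 943).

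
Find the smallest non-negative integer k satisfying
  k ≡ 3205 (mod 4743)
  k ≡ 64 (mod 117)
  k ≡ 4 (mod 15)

207154

gcd(4743, 117) = 9 and 9 | (64 − 3205), so the pair is consistent; merging gives k ≡ 22177 (mod 61659), where 61659 = lcm(4743, 117).
gcd(61659, 15) = 3 and 3 | (4 − 22177), so the pair is consistent; merging gives k ≡ 207154 (mod 308295), where 308295 = lcm(61659, 15).
The solution is unique modulo lcm(4743, 117, 15) = 308295.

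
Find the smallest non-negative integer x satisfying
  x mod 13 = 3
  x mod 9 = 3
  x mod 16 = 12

588

From x ≡ 3 (mod 13) write x = 3 + 13t. Substituting into x ≡ 3 (mod 9) gives 13t ≡ 0 (mod 9), and since 4⁻¹ ≡ 7 (mod 9), t ≡ 0. Hence x ≡ 3 + 13·0 = 3 (mod 117).
From x ≡ 3 (mod 117) write x = 3 + 117t. Substituting into x ≡ 12 (mod 16) gives 117t ≡ 9 (mod 16), and since 5⁻¹ ≡ 13 (mod 16), t ≡ 5. Hence x ≡ 3 + 117·5 = 588 (mod 1872).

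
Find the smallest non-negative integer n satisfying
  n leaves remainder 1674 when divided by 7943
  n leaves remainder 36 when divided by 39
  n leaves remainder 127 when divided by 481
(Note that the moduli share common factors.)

gcd(7943, 39) = 13 and 13 | (36 − 1674), so the pair is consistent; merging gives n ≡ 1674 (mod 23829), where 23829 = lcm(7943, 39).
gcd(23829, 481) = 13 and 13 | (127 − 1674), so the pair is consistent; merging gives n ≡ 168477 (mod 881673), where 881673 = lcm(23829, 481).
The solution is unique modulo lcm(7943, 39, 481) = 881673.

168477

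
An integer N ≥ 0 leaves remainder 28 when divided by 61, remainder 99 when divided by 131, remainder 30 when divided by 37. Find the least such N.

275199

From N ≡ 28 (mod 61) write N = 28 + 61t. Substituting into N ≡ 99 (mod 131) gives 61t ≡ 71 (mod 131), and since 61⁻¹ ≡ 58 (mod 131), t ≡ 57. Hence N ≡ 28 + 61·57 = 3505 (mod 7991).
From N ≡ 3505 (mod 7991) write N = 3505 + 7991t. Substituting into N ≡ 30 (mod 37) gives 7991t ≡ 3 (mod 37), and since 36⁻¹ ≡ 36 (mod 37), t ≡ 34. Hence N ≡ 3505 + 7991·34 = 275199 (mod 295667).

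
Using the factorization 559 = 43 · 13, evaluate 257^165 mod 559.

558

Mod 43: 257 ≡ 42; by Fermat, exponent reduces to 165 mod 42 = 39; 42^39 ≡ 42 (mod 43).
Mod 13: 257 ≡ 10; by Fermat, exponent reduces to 165 mod 12 = 9; 10^9 ≡ 12 (mod 13).
Combine by CRT: x ≡ 42 (mod 43), x ≡ 12 (mod 13) ⇒ x ≡ 558 (mod 559).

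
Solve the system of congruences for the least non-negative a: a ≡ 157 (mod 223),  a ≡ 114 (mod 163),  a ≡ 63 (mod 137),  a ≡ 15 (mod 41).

Combine the congruences pairwise.
From a ≡ 157 (mod 223) write a = 157 + 223t. Substituting into a ≡ 114 (mod 163) gives 223t ≡ 120 (mod 163), and since 60⁻¹ ≡ 144 (mod 163), t ≡ 2. Hence a ≡ 157 + 223·2 = 603 (mod 36349).
From a ≡ 603 (mod 36349) write a = 603 + 36349t. Substituting into a ≡ 63 (mod 137) gives 36349t ≡ 8 (mod 137), and since 44⁻¹ ≡ 109 (mod 137), t ≡ 50. Hence a ≡ 603 + 36349·50 = 1818053 (mod 4979813).
From a ≡ 1818053 (mod 4979813) write a = 1818053 + 4979813t. Substituting into a ≡ 15 (mod 41) gives 4979813t ≡ 25 (mod 41), and since 35⁻¹ ≡ 34 (mod 41), t ≡ 30. Hence a ≡ 1818053 + 4979813·30 = 151212443 (mod 204172333).

151212443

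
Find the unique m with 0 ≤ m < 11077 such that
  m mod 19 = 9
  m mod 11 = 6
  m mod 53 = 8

8806

The moduli are pairwise coprime; N = 19·11·53 = 11077.
N/19 = 583; 583 ≡ 13 (mod 19); 13·3 ≡ 1, so inverse 3.
N/11 = 1007; 1007 ≡ 6 (mod 11); 6·2 ≡ 1, so inverse 2.
N/53 = 209; 209 ≡ 50 (mod 53); 50·35 ≡ 1, so inverse 35.
m ≡ 9·583·3 + 6·1007·2 + 8·209·35 = 86345.
86345 mod 11077 = 8806.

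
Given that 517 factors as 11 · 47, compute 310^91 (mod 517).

Mod 11: 310 ≡ 2; by Fermat, exponent reduces to 91 mod 10 = 1; 2^1 ≡ 2 (mod 11).
Mod 47: 310 ≡ 28; by Fermat, exponent reduces to 91 mod 46 = 45; 28^45 ≡ 42 (mod 47).
Combine by CRT: x ≡ 2 (mod 11), x ≡ 42 (mod 47) ⇒ x ≡ 277 (mod 517).

277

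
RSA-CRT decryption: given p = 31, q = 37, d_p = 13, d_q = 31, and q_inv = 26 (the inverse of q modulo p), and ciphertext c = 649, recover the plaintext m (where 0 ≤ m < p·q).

m₁ = c^(d_p) mod p: c ≡ 29 (mod 31), and 29^13 mod 31 = 23.
m₂ = c^(d_q) mod q: c ≡ 20 (mod 37), and 20^31 mod 37 = 35.
h = q_inv·(m₁ − m₂) mod p = 26·(23 − 35) mod 31 = 29.
m = m₂ + h·q = 35 + 29·37 = 1108.

1108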